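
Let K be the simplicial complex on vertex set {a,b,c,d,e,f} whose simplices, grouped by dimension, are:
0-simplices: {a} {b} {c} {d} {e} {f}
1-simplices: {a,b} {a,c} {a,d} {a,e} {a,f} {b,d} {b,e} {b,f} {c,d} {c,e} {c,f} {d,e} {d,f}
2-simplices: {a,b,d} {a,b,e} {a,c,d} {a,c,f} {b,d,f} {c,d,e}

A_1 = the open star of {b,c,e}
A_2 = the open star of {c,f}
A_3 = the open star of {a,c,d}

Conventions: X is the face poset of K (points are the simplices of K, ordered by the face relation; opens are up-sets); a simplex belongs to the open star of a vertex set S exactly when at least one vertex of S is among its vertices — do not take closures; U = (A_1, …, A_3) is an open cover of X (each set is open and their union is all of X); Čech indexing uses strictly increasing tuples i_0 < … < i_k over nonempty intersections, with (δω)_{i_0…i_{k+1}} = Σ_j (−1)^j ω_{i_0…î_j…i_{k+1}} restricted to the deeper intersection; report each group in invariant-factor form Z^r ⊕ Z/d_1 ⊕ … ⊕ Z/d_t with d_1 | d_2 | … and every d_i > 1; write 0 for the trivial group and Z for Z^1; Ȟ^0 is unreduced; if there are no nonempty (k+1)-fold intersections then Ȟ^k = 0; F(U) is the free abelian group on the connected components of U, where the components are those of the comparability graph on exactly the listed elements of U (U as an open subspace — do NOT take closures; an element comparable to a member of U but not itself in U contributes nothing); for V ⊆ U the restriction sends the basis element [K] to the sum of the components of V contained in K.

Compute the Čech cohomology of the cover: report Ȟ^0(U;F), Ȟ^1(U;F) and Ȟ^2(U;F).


Ȟ^0(U;F) ≅ Z; Ȟ^1(U;F) ≅ Z^2; Ȟ^2(U;F) ≅ 0

nonempty intersections:
  A1={{b},{c},{e},{a,b},{a,c},{a,e},{b,d},{b,e},{b,f},{c,d},{c,e},{c,f},{d,e},{a,b,d},{a,b,e},{a,c,d},{a,c,f},{b,d,f},{c,d,e}} A2={{c},{f},{a,c},{a,f},{b,f},{c,d},{c,e},{c,f},{d,f},{a,c,d},{a,c,f},{b,d,f},{c,d,e}} A3={{a},{c},{d},{a,b},{a,c},{a,d},{a,e},{a,f},{b,d},{c,d},{c,e},{c,f},{d,e},{d,f},{a,b,d},{a,b,e},{a,c,d},{a,c,f},{b,d,f},{c,d,e}}
  A12={{c},{a,c},{b,f},{c,d},{c,e},{c,f},{a,c,d},{a,c,f},{b,d,f},{c,d,e}} A13={{c},{a,b},{a,c},{a,e},{b,d},{c,d},{c,e},{c,f},{d,e},{a,b,d},{a,b,e},{a,c,d},{a,c,f},{b,d,f},{c,d,e}} A23={{c},{a,c},{a,f},{c,d},{c,e},{c,f},{d,f},{a,c,d},{a,c,f},{b,d,f},{c,d,e}}
  A123={{c},{a,c},{c,d},{c,e},{c,f},{a,c,d},{a,c,f},{b,d,f},{c,d,e}}
components per intersection:
  A1: {{b},{c},{e},{a,b},{a,c},{a,e},{b,d},{b,e},{b,f},{c,d},{c,e},{c,f},{d,e},{a,b,d},{a,b,e},{a,c,d},{a,c,f},{b,d,f},{c,d,e}}
  A2: {{c},{f},{a,c},{a,f},{b,f},{c,d},{c,e},{c,f},{d,f},{a,c,d},{a,c,f},{b,d,f},{c,d,e}}
  A3: {{a},{c},{d},{a,b},{a,c},{a,d},{a,e},{a,f},{b,d},{c,d},{c,e},{c,f},{d,e},{d,f},{a,b,d},{a,b,e},{a,c,d},{a,c,f},{b,d,f},{c,d,e}}
  A12: {{c},{a,c},{c,d},{c,e},{c,f},{a,c,d},{a,c,f},{c,d,e}} {{b,f},{b,d,f}}
  A13: {{c},{a,c},{c,d},{c,e},{c,f},{d,e},{a,c,d},{a,c,f},{c,d,e}} {{a,b},{a,e},{b,d},{a,b,d},{a,b,e},{b,d,f}}
  A23: {{c},{a,c},{a,f},{c,d},{c,e},{c,f},{a,c,d},{a,c,f},{c,d,e}} {{d,f},{b,d,f}}
  A123: {{c},{a,c},{c,d},{c,e},{c,f},{a,c,d},{a,c,f},{c,d,e}} {{b,d,f}}
C dims 3,6,2; δ0: rk 2, SNF 1^2; δ1: rk 2, SNF 1^2
Ȟ^0: (3−2)−0=1 ⇒ Z
Ȟ^1: (6−2)−2=2 ⇒ Z^2
Ȟ^2: (2−0)−2=0 ⇒ 0


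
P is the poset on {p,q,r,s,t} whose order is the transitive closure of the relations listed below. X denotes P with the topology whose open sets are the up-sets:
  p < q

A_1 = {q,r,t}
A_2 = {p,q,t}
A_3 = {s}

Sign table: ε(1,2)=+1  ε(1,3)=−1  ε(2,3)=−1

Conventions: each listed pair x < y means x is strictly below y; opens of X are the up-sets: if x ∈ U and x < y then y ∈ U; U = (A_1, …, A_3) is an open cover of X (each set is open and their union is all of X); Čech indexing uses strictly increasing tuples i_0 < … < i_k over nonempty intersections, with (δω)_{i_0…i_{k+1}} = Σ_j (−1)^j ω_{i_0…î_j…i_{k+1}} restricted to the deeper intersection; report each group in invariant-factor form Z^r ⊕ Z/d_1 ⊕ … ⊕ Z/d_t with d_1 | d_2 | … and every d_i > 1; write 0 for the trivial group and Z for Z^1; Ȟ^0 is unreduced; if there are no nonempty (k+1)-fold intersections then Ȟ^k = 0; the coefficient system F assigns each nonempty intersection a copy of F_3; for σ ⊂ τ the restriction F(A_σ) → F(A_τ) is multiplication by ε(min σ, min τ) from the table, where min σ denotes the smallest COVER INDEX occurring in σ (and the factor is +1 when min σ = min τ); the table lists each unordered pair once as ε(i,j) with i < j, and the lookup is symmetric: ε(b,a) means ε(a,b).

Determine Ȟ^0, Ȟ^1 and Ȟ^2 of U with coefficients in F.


nonempty intersections:
  A12={q,t}
C dims 3,1; δ0: rk_F3 1
Ȟ^0: (3−1)−0=2 ⇒ Z/3 ⊕ Z/3
Ȟ^1: (1−0)−1=0 ⇒ 0
Ȟ^2: (0−0)−0=0 ⇒ 0

Ȟ^0(U;F) ≅ Z/3 ⊕ Z/3, Ȟ^1(U;F) ≅ 0, Ȟ^2(U;F) ≅ 0


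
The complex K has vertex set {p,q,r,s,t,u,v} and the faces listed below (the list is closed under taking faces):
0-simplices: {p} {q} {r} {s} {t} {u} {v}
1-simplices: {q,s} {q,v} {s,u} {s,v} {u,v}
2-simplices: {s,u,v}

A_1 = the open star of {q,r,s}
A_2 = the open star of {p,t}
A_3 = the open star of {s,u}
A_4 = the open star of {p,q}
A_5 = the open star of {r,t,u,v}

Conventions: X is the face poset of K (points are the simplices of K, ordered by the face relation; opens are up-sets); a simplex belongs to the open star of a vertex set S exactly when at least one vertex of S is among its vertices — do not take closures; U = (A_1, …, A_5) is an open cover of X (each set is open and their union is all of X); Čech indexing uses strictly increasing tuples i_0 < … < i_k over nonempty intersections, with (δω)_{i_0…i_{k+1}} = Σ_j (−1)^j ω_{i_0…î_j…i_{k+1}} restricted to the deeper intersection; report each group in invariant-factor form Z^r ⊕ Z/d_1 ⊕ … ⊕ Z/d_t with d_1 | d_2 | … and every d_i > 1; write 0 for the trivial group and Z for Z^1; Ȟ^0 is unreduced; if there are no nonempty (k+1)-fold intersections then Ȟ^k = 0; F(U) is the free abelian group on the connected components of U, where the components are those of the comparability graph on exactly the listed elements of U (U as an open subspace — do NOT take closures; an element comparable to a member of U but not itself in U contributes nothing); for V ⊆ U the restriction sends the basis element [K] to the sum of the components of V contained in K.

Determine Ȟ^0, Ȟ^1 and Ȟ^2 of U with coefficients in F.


Ȟ^0 = Z^4, Ȟ^1 = Z and Ȟ^2 = 0

cover nerve:
  A1={{q},{r},{s},{q,s},{q,v},{s,u},{s,v},{s,u,v}} A2={{p},{t}} A3={{s},{u},{q,s},{s,u},{s,v},{u,v},{s,u,v}} A4={{p},{q},{q,s},{q,v}} A5={{r},{t},{u},{v},{q,v},{s,u},{s,v},{u,v},{s,u,v}}
  A13={{s},{q,s},{s,u},{s,v},{s,u,v}} A14={{q},{q,s},{q,v}} A15={{r},{q,v},{s,u},{s,v},{s,u,v}} A24={{p}} A25={{t}} A34={{q,s}} A35={{u},{s,u},{s,v},{u,v},{s,u,v}} A45={{q,v}}
  A134={{q,s}} A135={{s,u},{s,v},{s,u,v}} A145={{q,v}}
components per intersection:
  A1: {{q},{s},{q,s},{q,v},{s,u},{s,v},{s,u,v}} {{r}}
  A2: {{p}} {{t}}
  A3: {{s},{u},{q,s},{s,u},{s,v},{u,v},{s,u,v}}
  A4: {{p}} {{q},{q,s},{q,v}}
  A5: {{r}} {{t}} {{u},{v},{q,v},{s,u},{s,v},{u,v},{s,u,v}}
  A13: {{s},{q,s},{s,u},{s,v},{s,u,v}}
  A14: {{q},{q,s},{q,v}}
  A15: {{r}} {{q,v}} {{s,u},{s,v},{s,u,v}}
  A24: {{p}}
  A25: {{t}}
  A34: {{q,s}}
  A35: {{u},{s,u},{s,v},{u,v},{s,u,v}}
  A45: {{q,v}}
  A134: {{q,s}}
  A135: {{s,u},{s,v},{s,u,v}}
  A145: {{q,v}}
C dims 10,10,3; δ0: rk 6, SNF 1^6; δ1: rk 3, SNF 1^3
Ȟ^0: (10−6)−0=4 ⇒ Z^4
Ȟ^1: (10−3)−6=1 ⇒ Z
Ȟ^2: (3−0)−3=0 ⇒ 0


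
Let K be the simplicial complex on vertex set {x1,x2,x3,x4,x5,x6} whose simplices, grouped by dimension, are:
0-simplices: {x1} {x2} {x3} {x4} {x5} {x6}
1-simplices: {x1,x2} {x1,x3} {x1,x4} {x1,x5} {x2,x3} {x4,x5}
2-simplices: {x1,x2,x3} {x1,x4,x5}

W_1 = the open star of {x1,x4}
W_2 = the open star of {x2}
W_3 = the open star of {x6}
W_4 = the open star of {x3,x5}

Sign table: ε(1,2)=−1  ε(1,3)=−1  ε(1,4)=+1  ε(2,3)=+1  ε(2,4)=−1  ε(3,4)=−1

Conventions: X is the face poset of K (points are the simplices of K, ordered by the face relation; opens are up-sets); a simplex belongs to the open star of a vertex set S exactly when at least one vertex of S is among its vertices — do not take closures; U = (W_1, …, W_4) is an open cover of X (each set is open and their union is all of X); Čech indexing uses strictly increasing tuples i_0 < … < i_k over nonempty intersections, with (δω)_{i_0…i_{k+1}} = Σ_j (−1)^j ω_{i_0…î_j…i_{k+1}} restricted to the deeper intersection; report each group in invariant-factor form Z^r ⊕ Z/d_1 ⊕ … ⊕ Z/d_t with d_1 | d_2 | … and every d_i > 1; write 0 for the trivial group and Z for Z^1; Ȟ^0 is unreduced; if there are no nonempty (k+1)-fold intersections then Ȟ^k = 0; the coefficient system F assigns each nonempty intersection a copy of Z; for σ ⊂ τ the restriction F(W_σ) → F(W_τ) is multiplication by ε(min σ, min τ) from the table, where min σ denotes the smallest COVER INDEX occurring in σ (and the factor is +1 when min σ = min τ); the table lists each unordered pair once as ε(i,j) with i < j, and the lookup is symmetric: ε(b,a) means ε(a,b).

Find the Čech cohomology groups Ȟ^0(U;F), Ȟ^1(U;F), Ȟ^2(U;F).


cover nerve:
  W1={{x1},{x4},{x1,x2},{x1,x3},{x1,x4},{x1,x5},{x4,x5},{x1,x2,x3},{x1,x4,x5}} W2={{x2},{x1,x2},{x2,x3},{x1,x2,x3}} W3={{x6}} W4={{x3},{x5},{x1,x3},{x1,x5},{x2,x3},{x4,x5},{x1,x2,x3},{x1,x4,x5}}
  W12={{x1,x2},{x1,x2,x3}} W14={{x1,x3},{x1,x5},{x4,x5},{x1,x2,x3},{x1,x4,x5}} W24={{x2,x3},{x1,x2,x3}}
  W124={{x1,x2,x3}}
C dims 4,3,1; δ0: rk 2, SNF 1^2; δ1: rk 1, SNF 1^1
Ȟ^0: (4−2)−0=2 ⇒ Z^2
Ȟ^1: (3−1)−2=0 ⇒ 0
Ȟ^2: (1−0)−1=0 ⇒ 0

Ȟ^0(U;F) ≅ Z^2; Ȟ^1(U;F) ≅ 0; Ȟ^2(U;F) ≅ 0


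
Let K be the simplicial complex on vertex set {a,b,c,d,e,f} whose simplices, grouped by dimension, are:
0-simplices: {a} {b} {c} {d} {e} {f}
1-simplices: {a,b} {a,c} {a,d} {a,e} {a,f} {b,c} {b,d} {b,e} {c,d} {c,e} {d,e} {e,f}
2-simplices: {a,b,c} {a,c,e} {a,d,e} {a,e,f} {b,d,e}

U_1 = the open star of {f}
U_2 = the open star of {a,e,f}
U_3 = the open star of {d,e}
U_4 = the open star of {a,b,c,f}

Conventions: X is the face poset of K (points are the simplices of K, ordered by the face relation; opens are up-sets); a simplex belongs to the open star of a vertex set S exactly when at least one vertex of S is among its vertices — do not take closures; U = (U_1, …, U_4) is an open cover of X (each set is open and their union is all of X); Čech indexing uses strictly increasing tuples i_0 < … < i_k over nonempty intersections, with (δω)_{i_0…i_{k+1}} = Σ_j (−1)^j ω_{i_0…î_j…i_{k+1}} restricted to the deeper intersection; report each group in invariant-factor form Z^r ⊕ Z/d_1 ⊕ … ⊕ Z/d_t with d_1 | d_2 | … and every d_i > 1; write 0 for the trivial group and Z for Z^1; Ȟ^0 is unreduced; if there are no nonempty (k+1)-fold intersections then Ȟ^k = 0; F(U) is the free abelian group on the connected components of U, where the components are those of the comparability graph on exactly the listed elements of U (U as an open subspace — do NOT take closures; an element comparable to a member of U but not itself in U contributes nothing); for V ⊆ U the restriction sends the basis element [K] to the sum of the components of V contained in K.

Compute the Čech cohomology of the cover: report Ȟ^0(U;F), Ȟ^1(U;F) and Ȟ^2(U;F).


nonempty overlaps:
  U1={{f},{a,f},{e,f},{a,e,f}} U2={{a},{e},{f},{a,b},{a,c},{a,d},{a,e},{a,f},{b,e},{c,e},{d,e},{e,f},{a,b,c},{a,c,e},{a,d,e},{a,e,f},{b,d,e}} U3={{d},{e},{a,d},{a,e},{b,d},{b,e},{c,d},{c,e},{d,e},{e,f},{a,c,e},{a,d,e},{a,e,f},{b,d,e}} U4={{a},{b},{c},{f},{a,b},{a,c},{a,d},{a,e},{a,f},{b,c},{b,d},{b,e},{c,d},{c,e},{e,f},{a,b,c},{a,c,e},{a,d,e},{a,e,f},{b,d,e}}
  U12={{f},{a,f},{e,f},{a,e,f}} U13={{e,f},{a,e,f}} U14={{f},{a,f},{e,f},{a,e,f}} U23={{e},{a,d},{a,e},{b,e},{c,e},{d,e},{e,f},{a,c,e},{a,d,e},{a,e,f},{b,d,e}} U24={{a},{f},{a,b},{a,c},{a,d},{a,e},{a,f},{b,e},{c,e},{e,f},{a,b,c},{a,c,e},{a,d,e},{a,e,f},{b,d,e}} U34={{a,d},{a,e},{b,d},{b,e},{c,d},{c,e},{e,f},{a,c,e},{a,d,e},{a,e,f},{b,d,e}}
  U123={{e,f},{a,e,f}} U124={{f},{a,f},{e,f},{a,e,f}} U134={{e,f},{a,e,f}} U234={{a,d},{a,e},{b,e},{c,e},{e,f},{a,c,e},{a,d,e},{a,e,f},{b,d,e}}
  U1234={{e,f},{a,e,f}}
components per intersection:
  U1: {{f},{a,f},{e,f},{a,e,f}}
  U2: {{a},{e},{f},{a,b},{a,c},{a,d},{a,e},{a,f},{b,e},{c,e},{d,e},{e,f},{a,b,c},{a,c,e},{a,d,e},{a,e,f},{b,d,e}}
  U3: {{d},{e},{a,d},{a,e},{b,d},{b,e},{c,d},{c,e},{d,e},{e,f},{a,c,e},{a,d,e},{a,e,f},{b,d,e}}
  U4: {{a},{b},{c},{f},{a,b},{a,c},{a,d},{a,e},{a,f},{b,c},{b,d},{b,e},{c,d},{c,e},{e,f},{a,b,c},{a,c,e},{a,d,e},{a,e,f},{b,d,e}}
  U12: {{f},{a,f},{e,f},{a,e,f}}
  U13: {{e,f},{a,e,f}}
  U14: {{f},{a,f},{e,f},{a,e,f}}
  U23: {{e},{a,d},{a,e},{b,e},{c,e},{d,e},{e,f},{a,c,e},{a,d,e},{a,e,f},{b,d,e}}
  U24: {{a},{f},{a,b},{a,c},{a,d},{a,e},{a,f},{c,e},{e,f},{a,b,c},{a,c,e},{a,d,e},{a,e,f}} {{b,e},{b,d,e}}
  U34: {{a,d},{a,e},{c,e},{e,f},{a,c,e},{a,d,e},{a,e,f}} {{b,d},{b,e},{b,d,e}} {{c,d}}
  U123: {{e,f},{a,e,f}}
  U124: {{f},{a,f},{e,f},{a,e,f}}
  U134: {{e,f},{a,e,f}}
  U234: {{a,d},{a,e},{c,e},{e,f},{a,c,e},{a,d,e},{a,e,f}} {{b,e},{b,d,e}}
  U1234: {{e,f},{a,e,f}}
C dims 4,9,5,1; δ0: rk 3, SNF 1^3; δ1: rk 4, SNF 1^4; δ2: rk 1, SNF 1^1
degree 0: 4−3−0 = 1 → Ȟ^0 ≅ Z
degree 1: 9−4−3 = 2 → Ȟ^1 ≅ Z^2
degree 2: 5−1−4 = 0 → Ȟ^2 ≅ 0

Ȟ^0 = Z, Ȟ^1 = Z^2, Ȟ^2 = 0


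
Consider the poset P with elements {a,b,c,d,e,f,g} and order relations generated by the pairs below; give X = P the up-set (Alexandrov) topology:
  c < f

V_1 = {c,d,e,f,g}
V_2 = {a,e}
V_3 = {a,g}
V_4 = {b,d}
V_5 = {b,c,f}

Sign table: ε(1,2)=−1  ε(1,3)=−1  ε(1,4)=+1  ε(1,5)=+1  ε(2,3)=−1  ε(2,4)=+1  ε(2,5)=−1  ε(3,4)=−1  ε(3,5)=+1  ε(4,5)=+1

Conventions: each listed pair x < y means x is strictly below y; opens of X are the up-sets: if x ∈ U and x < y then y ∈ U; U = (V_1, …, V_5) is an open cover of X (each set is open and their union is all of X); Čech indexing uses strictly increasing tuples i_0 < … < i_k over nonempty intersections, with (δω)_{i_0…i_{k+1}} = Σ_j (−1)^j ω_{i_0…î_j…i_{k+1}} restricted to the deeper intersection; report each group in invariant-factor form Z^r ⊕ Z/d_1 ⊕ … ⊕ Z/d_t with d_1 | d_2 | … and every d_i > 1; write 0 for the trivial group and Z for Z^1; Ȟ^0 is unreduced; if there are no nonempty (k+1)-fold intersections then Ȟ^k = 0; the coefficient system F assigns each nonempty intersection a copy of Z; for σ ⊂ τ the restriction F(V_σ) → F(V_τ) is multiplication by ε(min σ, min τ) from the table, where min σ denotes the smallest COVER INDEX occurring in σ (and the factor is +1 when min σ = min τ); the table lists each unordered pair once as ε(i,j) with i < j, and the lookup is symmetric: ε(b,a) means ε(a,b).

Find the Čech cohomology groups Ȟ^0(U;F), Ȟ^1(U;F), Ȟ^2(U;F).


Ȟ^0(U;F) ≅ 0; Ȟ^1(U;F) ≅ Z ⊕ Z/2; Ȟ^2(U;F) ≅ 0

nonempty overlaps:
  V12={e} V13={g} V14={d} V15={c,f} V23={a} V45={b}
C dims 5,6; δ0: rk 5, SNF 1^4·2
degree 0: 5−5−0 = 0 → Ȟ^0 ≅ 0
degree 1: 6−0−5 = 1 plus torsion [2] → Ȟ^1 ≅ Z ⊕ Z/2
degree 2: 0−0−0 = 0 → Ȟ^2 ≅ 0


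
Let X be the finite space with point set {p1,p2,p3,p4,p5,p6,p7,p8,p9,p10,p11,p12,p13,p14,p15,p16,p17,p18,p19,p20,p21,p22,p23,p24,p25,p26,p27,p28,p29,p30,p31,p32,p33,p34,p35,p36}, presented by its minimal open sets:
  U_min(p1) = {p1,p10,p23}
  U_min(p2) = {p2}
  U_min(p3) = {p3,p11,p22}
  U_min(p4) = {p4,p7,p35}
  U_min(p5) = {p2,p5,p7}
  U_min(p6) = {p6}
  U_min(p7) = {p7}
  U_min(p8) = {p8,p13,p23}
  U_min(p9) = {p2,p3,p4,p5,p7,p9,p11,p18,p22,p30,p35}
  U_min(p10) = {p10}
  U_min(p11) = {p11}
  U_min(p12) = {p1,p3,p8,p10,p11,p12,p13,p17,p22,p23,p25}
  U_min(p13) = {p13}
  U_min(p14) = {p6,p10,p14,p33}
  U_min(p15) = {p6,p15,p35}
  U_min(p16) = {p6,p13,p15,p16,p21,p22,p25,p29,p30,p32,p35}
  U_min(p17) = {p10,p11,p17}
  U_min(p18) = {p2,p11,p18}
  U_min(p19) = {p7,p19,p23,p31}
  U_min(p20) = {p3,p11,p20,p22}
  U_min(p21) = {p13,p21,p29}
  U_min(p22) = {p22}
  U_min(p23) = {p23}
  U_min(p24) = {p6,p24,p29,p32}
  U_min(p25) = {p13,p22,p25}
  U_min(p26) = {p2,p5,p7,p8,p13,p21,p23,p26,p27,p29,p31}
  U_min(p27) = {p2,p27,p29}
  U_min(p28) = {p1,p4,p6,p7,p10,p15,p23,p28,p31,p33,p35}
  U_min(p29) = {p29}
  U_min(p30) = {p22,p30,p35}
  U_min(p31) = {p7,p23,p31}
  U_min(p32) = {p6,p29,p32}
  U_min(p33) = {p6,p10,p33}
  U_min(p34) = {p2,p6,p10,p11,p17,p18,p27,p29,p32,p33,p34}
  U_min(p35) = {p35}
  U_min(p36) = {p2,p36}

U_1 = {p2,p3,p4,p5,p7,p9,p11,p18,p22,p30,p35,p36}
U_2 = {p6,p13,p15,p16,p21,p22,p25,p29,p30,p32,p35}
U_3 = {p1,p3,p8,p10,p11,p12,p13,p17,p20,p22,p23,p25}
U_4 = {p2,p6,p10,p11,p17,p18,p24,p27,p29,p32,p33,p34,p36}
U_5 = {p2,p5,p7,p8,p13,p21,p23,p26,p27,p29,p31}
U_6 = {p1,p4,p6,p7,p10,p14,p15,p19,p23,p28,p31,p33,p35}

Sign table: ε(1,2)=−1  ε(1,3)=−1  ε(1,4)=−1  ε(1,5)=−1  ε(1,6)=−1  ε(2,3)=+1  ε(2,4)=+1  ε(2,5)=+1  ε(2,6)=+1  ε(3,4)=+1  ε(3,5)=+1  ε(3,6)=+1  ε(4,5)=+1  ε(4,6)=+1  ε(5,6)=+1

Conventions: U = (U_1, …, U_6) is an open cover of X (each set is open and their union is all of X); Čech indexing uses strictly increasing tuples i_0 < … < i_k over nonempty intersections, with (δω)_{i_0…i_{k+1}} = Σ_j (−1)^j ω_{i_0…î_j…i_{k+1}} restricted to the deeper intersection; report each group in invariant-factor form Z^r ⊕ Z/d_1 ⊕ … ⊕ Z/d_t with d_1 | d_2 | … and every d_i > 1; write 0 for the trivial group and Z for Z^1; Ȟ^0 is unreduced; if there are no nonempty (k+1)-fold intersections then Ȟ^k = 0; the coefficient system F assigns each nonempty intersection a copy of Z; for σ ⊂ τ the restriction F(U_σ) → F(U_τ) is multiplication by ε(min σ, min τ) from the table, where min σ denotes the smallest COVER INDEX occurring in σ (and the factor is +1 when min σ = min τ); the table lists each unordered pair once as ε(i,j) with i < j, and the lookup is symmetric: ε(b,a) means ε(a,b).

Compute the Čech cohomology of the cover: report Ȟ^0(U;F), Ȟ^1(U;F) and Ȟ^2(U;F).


Ȟ^0(U;F) ≅ Z, Ȟ^1(U;F) ≅ 0 and Ȟ^2(U;F) ≅ Z/2

nerve simplices:
  U12={p22,p30,p35} U13={p3,p11,p22} U14={p2,p11,p18,p36} U15={p2,p5,p7} U16={p4,p7,p35} U23={p13,p22,p25} U24={p6,p29,p32} U25={p13,p21,p29} U26={p6,p15,p35} U34={p10,p11,p17} U35={p8,p13,p23} U36={p1,p10,p23} U45={p2,p27,p29} U46={p6,p10,p33} U56={p7,p23,p31}
  U123={p22} U126={p35} U134={p11} U145={p2} U156={p7} U235={p13} U245={p29} U246={p6} U346={p10} U356={p23}
C dims 6,15,10; δ0: rk 5, SNF 1^5; δ1: rk 10, SNF 1^9·2
degree 0: 6−5−0 = 1 → Ȟ^0 ≅ Z
degree 1: 15−10−5 = 0 → Ȟ^1 ≅ 0
degree 2: 10−0−10 = 0 plus torsion [2] → Ȟ^2 ≅ Z/2


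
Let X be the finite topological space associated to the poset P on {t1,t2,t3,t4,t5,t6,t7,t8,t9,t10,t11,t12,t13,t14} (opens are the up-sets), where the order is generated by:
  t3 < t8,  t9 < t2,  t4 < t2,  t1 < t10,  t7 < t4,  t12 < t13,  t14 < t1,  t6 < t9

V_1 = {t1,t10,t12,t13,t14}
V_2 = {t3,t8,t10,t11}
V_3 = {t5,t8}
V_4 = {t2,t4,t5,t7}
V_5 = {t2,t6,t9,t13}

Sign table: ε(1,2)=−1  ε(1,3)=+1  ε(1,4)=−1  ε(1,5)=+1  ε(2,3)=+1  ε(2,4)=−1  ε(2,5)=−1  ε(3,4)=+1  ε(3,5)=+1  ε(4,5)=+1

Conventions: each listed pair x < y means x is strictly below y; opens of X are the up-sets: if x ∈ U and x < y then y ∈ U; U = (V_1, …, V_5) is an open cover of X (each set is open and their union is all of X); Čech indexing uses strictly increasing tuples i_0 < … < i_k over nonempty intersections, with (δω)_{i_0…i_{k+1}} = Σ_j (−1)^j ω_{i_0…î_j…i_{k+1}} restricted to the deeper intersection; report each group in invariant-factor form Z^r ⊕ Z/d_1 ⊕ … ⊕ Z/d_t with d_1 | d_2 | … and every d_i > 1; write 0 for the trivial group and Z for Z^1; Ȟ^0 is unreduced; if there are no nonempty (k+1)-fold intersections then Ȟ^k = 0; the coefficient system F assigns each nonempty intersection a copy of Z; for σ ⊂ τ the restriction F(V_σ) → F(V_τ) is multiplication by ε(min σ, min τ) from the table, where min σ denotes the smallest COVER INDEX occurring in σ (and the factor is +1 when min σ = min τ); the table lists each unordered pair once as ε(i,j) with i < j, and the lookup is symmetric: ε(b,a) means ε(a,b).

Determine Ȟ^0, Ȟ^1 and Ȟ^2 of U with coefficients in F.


Ȟ^0 ≅ 0; Ȟ^1 ≅ Z/2; Ȟ^2 ≅ 0

nonempty intersections:
  V12={t10} V15={t13} V23={t8} V34={t5} V45={t2}
C dims 5,5; δ0: rk 5, SNF 1^4·2
Ȟ^0: (5−5)−0=0 ⇒ 0
Ȟ^1: (5−0)−5=0 plus torsion [2] ⇒ Z/2
Ȟ^2: (0−0)−0=0 ⇒ 0


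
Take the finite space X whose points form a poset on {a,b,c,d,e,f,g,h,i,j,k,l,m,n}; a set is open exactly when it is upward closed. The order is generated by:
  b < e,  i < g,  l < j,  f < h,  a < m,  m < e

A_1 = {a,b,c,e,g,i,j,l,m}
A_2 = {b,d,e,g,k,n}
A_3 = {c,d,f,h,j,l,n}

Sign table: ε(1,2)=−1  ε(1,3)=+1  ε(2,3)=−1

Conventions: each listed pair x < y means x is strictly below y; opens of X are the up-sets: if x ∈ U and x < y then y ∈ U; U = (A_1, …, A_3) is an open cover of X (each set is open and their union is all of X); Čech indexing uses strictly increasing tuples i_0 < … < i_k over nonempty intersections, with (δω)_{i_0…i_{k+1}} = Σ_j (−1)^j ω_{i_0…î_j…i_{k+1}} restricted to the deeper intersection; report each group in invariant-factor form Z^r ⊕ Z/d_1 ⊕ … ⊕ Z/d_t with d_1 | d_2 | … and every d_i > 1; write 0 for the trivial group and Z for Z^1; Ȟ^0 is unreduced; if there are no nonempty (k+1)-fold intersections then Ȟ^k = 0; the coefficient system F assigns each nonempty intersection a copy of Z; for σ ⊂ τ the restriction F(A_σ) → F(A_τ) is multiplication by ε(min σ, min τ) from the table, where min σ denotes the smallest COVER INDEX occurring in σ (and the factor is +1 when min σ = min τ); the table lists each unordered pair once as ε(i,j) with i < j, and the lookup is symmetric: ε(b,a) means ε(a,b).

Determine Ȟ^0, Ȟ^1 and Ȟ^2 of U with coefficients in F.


Ȟ^0 ≅ Z, Ȟ^1 ≅ Z, Ȟ^2 ≅ 0

nerve of the cover:
  A12={b,e,g} A13={c,j,l} A23={d,n}
C dims 3,3; δ0: rk 2, SNF 1^2
Ȟ^0 = (3 − 2) − 0 = 1, so Ȟ^0 ≅ Z
Ȟ^1 = (3 − 0) − 2 = 1, so Ȟ^1 ≅ Z
Ȟ^2 = (0 − 0) − 0 = 0, so Ȟ^2 ≅ 0


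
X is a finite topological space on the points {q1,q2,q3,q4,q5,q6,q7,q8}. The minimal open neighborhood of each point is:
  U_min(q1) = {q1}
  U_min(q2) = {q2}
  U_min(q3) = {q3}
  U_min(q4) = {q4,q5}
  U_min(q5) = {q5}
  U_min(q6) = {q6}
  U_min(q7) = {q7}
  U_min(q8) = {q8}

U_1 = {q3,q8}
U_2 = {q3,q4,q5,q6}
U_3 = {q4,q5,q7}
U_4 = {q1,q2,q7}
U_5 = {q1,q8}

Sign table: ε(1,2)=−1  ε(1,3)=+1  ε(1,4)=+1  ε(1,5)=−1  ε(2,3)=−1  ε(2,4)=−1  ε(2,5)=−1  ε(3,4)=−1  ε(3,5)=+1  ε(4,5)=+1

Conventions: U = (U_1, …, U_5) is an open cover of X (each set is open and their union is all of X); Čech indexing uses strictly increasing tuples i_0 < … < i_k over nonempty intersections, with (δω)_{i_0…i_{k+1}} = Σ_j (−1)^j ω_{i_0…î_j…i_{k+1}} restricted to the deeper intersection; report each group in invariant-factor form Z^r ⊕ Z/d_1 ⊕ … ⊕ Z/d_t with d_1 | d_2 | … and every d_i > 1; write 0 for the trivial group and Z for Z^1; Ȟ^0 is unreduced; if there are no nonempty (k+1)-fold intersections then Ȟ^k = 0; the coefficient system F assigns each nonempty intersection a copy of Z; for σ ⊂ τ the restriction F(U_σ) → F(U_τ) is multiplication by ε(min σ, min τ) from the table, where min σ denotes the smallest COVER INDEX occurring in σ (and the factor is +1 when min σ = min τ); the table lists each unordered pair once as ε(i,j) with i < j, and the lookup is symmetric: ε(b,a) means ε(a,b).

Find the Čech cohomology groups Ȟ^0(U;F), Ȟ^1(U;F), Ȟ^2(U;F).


Ȟ^0 ≅ Z,  Ȟ^1 ≅ Z,  Ȟ^2 ≅ 0

nerve simplices:
  U12={q3} U15={q8} U23={q4,q5} U34={q7} U45={q1}
C dims 5,5; δ0: rk 4, SNF 1^4
degree 0: 5−4−0 = 1 → Ȟ^0 ≅ Z
degree 1: 5−0−4 = 1 → Ȟ^1 ≅ Z
degree 2: 0−0−0 = 0 → Ȟ^2 ≅ 0


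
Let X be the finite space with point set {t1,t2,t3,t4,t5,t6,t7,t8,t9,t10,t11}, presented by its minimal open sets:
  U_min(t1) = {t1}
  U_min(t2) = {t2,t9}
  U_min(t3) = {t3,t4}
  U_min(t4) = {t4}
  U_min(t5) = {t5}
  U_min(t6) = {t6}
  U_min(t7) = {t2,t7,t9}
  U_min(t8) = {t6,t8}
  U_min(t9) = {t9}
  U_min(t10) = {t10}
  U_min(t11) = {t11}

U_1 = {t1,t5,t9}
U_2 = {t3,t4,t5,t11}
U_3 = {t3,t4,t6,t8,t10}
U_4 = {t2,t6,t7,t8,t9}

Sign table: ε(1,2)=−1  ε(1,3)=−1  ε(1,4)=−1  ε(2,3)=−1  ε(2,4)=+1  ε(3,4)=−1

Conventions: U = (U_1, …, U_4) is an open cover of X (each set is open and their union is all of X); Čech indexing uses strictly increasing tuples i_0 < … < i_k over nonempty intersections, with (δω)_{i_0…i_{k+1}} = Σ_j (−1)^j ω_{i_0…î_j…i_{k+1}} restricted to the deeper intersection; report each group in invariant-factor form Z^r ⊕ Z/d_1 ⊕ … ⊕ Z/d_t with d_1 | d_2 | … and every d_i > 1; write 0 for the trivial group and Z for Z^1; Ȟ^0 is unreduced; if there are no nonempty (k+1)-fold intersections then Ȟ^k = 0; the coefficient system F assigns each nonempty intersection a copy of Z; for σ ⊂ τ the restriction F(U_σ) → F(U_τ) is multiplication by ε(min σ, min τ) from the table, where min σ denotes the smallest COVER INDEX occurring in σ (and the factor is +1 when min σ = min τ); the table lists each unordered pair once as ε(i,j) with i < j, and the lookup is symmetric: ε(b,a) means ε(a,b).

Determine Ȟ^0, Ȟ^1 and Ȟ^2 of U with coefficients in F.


Ȟ^0(U;F) ≅ Z,  Ȟ^1(U;F) ≅ Z,  Ȟ^2(U;F) ≅ 0

nonempty overlaps:
  U12={t5} U14={t9} U23={t3,t4} U34={t6,t8}
C dims 4,4; δ0: rk 3, SNF 1^3
degree 0: 4−3−0 = 1 → Ȟ^0 ≅ Z
degree 1: 4−0−3 = 1 → Ȟ^1 ≅ Z
degree 2: 0−0−0 = 0 → Ȟ^2 ≅ 0


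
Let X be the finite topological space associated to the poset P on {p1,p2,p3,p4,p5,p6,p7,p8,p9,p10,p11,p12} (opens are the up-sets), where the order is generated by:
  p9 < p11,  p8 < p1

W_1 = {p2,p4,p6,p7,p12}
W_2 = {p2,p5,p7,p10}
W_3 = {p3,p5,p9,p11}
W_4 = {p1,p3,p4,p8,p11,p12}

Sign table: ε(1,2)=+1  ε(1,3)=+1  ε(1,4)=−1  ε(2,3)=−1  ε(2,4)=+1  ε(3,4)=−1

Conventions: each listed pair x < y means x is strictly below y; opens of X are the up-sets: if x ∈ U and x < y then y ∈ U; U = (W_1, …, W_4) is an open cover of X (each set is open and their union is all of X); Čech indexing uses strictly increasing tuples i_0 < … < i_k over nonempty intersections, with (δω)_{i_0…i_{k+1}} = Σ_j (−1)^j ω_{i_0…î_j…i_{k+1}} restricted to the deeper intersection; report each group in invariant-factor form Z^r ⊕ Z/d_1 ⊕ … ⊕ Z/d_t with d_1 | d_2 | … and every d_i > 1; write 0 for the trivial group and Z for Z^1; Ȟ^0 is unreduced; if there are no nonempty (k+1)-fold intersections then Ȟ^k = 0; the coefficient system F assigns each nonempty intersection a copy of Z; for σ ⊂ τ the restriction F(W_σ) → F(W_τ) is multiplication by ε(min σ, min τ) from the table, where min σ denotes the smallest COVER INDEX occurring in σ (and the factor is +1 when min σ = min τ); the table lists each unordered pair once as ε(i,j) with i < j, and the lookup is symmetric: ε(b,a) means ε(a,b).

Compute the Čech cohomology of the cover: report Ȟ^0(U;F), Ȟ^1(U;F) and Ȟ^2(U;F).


Ȟ^0 = 0; Ȟ^1 = Z/2; Ȟ^2 = 0

nerve of the cover:
  W12={p2,p7} W14={p4,p12} W23={p5} W34={p3,p11}
C dims 4,4; δ0: rk 4, SNF 1^3·2
Ȟ^0 = (4 − 4) − 0 = 0, so Ȟ^0 ≅ 0
Ȟ^1 = (4 − 0) − 4 = 0 plus torsion [2], so Ȟ^1 ≅ Z/2
Ȟ^2 = (0 − 0) − 0 = 0, so Ȟ^2 ≅ 0


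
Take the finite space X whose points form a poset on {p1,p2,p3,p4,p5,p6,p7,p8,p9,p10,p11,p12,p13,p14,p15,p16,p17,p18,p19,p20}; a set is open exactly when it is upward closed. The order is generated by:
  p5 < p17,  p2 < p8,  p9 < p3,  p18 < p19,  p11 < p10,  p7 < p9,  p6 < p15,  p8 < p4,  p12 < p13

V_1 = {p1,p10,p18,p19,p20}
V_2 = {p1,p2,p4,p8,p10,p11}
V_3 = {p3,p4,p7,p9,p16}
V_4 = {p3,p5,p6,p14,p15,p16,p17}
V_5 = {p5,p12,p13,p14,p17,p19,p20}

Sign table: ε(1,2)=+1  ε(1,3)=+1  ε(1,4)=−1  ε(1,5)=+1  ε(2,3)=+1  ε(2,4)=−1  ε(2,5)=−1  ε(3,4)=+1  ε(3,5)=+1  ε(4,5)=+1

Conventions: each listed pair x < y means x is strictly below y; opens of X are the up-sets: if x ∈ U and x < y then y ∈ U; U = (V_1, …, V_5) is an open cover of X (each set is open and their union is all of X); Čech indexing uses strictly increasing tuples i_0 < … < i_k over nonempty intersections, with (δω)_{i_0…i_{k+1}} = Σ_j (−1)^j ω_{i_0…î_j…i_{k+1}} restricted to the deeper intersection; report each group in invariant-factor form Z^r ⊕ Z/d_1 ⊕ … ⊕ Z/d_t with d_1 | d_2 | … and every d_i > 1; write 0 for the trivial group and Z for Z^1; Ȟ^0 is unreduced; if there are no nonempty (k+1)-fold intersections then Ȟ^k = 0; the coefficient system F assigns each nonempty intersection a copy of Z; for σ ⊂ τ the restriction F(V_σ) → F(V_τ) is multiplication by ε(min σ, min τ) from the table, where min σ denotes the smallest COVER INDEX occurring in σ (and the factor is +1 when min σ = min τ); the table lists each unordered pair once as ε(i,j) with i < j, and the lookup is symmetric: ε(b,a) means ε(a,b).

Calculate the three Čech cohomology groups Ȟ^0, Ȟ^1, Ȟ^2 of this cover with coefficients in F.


intersection data:
  V12={p1,p10} V15={p19,p20} V23={p4} V34={p3,p16} V45={p5,p14,p17}
C dims 5,5; δ0: rk 4, SNF 1^4
Ȟ^0 = (5 − 4) − 0 = 1, so Ȟ^0 ≅ Z
Ȟ^1 = (5 − 0) − 4 = 1, so Ȟ^1 ≅ Z
Ȟ^2 = (0 − 0) − 0 = 0, so Ȟ^2 ≅ 0

Ȟ^0 = Z,  Ȟ^1 = Z,  Ȟ^2 = 0


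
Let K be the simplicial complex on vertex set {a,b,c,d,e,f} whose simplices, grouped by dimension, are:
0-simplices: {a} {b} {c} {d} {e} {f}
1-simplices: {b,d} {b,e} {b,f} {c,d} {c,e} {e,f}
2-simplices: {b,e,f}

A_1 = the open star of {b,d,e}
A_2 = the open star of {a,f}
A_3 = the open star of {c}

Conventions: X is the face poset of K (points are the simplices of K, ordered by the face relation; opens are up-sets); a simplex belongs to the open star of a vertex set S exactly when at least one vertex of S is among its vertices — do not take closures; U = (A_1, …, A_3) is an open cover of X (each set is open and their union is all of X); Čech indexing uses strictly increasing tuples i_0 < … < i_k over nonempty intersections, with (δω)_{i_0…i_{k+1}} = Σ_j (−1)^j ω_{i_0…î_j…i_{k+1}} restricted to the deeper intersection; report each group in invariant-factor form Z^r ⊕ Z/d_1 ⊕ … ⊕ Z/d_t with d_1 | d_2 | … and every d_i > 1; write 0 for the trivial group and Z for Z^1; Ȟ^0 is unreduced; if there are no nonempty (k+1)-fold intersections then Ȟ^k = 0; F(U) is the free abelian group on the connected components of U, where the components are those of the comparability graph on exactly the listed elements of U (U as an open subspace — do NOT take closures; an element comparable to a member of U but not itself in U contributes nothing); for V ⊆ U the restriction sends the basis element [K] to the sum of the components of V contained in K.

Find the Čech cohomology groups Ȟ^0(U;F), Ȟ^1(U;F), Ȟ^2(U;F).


Ȟ^0 ≅ Z^2, Ȟ^1 ≅ Z and Ȟ^2 ≅ 0

intersection data:
  A1={{b},{d},{e},{b,d},{b,e},{b,f},{c,d},{c,e},{e,f},{b,e,f}} A2={{a},{f},{b,f},{e,f},{b,e,f}} A3={{c},{c,d},{c,e}}
  A12={{b,f},{e,f},{b,e,f}} A13={{c,d},{c,e}}
components per intersection:
  A1: {{b},{d},{e},{b,d},{b,e},{b,f},{c,d},{c,e},{e,f},{b,e,f}}
  A2: {{a}} {{f},{b,f},{e,f},{b,e,f}}
  A3: {{c},{c,d},{c,e}}
  A12: {{b,f},{e,f},{b,e,f}}
  A13: {{c,d}} {{c,e}}
C dims 4,3; δ0: rk 2, SNF 1^2
Ȟ^0 = (4 − 2) − 0 = 2, so Ȟ^0 ≅ Z^2
Ȟ^1 = (3 − 0) − 2 = 1, so Ȟ^1 ≅ Z
Ȟ^2 = (0 − 0) − 0 = 0, so Ȟ^2 ≅ 0


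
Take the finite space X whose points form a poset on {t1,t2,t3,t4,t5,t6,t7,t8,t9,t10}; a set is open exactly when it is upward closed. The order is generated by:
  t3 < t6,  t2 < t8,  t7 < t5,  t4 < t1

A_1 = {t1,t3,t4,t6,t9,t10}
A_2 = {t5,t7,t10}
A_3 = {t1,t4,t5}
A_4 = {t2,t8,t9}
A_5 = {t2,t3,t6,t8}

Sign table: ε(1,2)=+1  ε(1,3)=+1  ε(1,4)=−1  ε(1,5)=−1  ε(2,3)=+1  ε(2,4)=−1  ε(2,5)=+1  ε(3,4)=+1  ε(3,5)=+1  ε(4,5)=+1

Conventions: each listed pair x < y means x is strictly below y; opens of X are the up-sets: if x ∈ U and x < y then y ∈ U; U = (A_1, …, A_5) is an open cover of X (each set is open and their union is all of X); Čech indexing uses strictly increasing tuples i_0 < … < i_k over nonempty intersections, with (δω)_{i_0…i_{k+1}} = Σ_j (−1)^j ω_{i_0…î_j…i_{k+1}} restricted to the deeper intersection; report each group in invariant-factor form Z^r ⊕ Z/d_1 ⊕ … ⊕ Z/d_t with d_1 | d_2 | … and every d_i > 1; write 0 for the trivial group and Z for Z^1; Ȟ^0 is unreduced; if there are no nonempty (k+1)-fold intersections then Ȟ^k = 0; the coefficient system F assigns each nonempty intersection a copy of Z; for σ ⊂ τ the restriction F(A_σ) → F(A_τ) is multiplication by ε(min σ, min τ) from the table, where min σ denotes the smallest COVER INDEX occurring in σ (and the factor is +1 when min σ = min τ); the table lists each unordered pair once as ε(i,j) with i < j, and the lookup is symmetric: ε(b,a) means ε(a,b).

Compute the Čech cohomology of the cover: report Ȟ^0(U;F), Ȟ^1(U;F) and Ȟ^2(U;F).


cover nerve:
  A12={t10} A13={t1,t4} A14={t9} A15={t3,t6} A23={t5} A45={t2,t8}
C dims 5,6; δ0: rk 4, SNF 1^4
Ȟ^0: (5−4)−0=1 ⇒ Z
Ȟ^1: (6−0)−4=2 ⇒ Z^2
Ȟ^2: (0−0)−0=0 ⇒ 0

Ȟ^0 = Z, Ȟ^1 = Z^2, Ȟ^2 = 0


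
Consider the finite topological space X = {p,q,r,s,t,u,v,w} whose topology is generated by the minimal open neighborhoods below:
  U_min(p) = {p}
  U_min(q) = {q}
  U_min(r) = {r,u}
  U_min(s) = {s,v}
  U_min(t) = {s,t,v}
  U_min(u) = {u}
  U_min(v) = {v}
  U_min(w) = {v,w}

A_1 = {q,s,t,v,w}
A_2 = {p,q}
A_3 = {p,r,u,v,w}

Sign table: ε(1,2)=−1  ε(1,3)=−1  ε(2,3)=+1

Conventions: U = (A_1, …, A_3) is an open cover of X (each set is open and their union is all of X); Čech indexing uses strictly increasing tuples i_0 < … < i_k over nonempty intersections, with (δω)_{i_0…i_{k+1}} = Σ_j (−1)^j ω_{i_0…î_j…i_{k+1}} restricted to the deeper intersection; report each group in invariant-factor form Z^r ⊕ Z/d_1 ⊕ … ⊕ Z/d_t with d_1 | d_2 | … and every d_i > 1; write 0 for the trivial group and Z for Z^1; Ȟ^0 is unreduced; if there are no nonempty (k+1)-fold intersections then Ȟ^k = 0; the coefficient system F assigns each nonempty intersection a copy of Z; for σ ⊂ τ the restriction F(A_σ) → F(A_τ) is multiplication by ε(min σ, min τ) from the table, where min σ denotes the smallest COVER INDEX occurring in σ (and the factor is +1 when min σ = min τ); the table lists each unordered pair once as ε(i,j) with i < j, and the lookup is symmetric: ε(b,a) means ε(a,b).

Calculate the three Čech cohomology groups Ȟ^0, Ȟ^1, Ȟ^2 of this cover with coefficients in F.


Ȟ^0(U;F) ≅ Z,  Ȟ^1(U;F) ≅ Z,  Ȟ^2(U;F) ≅ 0

nonempty intersections:
  A12={q} A13={v,w} A23={p}
C dims 3,3; δ0: rk 2, SNF 1^2
Ȟ^0: (3−2)−0=1 ⇒ Z
Ȟ^1: (3−0)−2=1 ⇒ Z
Ȟ^2: (0−0)−0=0 ⇒ 0


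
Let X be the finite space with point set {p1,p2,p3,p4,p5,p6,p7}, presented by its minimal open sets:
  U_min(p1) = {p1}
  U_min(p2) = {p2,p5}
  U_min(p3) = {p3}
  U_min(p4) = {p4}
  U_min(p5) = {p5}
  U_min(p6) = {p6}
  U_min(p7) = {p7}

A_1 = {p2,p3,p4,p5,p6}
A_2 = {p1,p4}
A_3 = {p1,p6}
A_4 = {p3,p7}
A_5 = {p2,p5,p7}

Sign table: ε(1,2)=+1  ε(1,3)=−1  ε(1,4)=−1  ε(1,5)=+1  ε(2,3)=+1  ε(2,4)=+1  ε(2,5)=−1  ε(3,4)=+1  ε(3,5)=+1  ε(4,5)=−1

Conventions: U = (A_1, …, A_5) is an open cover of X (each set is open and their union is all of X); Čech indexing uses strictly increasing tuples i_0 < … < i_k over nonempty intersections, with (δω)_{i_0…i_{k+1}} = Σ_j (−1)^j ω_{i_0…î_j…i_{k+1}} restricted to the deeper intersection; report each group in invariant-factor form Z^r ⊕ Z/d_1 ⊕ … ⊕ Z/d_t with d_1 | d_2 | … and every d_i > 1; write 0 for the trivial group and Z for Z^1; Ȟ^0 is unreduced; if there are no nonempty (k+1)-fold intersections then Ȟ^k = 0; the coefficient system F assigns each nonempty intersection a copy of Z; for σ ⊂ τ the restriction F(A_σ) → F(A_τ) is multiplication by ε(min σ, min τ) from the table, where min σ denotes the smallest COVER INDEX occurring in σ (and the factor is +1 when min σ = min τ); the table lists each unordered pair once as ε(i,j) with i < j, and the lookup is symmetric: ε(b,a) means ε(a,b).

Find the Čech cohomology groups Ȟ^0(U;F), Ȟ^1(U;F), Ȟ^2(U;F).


Ȟ^0 = 0,  Ȟ^1 = Z ⊕ Z/2,  Ȟ^2 = 0

nerve of the cover:
  A12={p4} A13={p6} A14={p3} A15={p2,p5} A23={p1} A45={p7}
C dims 5,6; δ0: rk 5, SNF 1^4·2
Ȟ^0 = (5 − 5) − 0 = 0, so Ȟ^0 ≅ 0
Ȟ^1 = (6 − 0) − 5 = 1 plus torsion [2], so Ȟ^1 ≅ Z ⊕ Z/2
Ȟ^2 = (0 − 0) − 0 = 0, so Ȟ^2 ≅ 0


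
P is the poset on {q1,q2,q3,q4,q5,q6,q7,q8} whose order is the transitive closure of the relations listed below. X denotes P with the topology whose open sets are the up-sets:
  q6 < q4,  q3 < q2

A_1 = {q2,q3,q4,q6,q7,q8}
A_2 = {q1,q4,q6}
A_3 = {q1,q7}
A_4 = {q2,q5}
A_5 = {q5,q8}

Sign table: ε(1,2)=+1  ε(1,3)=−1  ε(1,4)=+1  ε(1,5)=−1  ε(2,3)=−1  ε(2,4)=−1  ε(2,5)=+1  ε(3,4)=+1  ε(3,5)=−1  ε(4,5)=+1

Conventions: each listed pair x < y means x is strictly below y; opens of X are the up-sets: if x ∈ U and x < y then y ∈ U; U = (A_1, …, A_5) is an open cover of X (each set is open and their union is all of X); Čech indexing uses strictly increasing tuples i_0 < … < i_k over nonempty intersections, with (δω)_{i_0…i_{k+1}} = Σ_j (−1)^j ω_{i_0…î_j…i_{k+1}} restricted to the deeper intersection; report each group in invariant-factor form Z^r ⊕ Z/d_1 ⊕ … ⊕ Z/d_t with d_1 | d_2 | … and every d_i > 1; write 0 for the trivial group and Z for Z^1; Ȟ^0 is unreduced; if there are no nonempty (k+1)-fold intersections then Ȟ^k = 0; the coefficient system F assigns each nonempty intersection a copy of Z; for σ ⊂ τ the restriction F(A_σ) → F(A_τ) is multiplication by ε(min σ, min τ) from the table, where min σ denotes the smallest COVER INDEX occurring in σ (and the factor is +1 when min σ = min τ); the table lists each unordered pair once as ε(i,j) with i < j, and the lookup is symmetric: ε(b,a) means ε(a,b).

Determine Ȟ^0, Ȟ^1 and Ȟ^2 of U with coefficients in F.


Ȟ^0 = 0,  Ȟ^1 = Z ⊕ Z/2,  Ȟ^2 = 0

intersection data:
  A12={q4,q6} A13={q7} A14={q2} A15={q8} A23={q1} A45={q5}
C dims 5,6; δ0: rk 5, SNF 1^4·2
Ȟ^0 = (5 − 5) − 0 = 0, so Ȟ^0 ≅ 0
Ȟ^1 = (6 − 0) − 5 = 1 plus torsion [2], so Ȟ^1 ≅ Z ⊕ Z/2
Ȟ^2 = (0 − 0) − 0 = 0, so Ȟ^2 ≅ 0


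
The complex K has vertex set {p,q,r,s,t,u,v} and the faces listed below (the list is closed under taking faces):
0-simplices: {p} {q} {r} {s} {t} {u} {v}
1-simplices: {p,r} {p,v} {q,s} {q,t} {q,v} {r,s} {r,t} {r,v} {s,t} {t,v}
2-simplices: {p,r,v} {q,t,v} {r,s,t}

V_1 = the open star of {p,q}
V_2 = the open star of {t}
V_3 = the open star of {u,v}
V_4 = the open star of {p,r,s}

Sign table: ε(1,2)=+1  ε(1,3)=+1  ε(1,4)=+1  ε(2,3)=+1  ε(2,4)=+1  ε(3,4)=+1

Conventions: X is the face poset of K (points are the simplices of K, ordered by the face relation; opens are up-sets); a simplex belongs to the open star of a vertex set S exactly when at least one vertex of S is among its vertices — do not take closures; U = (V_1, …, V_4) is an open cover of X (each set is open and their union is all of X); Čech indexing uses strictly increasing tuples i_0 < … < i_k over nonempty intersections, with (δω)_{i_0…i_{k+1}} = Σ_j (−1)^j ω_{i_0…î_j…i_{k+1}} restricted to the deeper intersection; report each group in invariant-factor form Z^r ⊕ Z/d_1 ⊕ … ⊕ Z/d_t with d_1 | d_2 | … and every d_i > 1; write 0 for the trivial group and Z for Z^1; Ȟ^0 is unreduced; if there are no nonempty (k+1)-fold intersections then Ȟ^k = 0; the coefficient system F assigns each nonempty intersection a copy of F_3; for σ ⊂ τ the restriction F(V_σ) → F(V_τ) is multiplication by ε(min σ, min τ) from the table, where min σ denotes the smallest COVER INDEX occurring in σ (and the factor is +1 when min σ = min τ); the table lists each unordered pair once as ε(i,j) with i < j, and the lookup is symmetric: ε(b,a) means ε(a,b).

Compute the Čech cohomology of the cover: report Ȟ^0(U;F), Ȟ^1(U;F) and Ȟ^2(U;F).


Ȟ^0 = Z/3,  Ȟ^1 = Z/3,  Ȟ^2 = 0

nonempty overlaps:
  V1={{p},{q},{p,r},{p,v},{q,s},{q,t},{q,v},{p,r,v},{q,t,v}} V2={{t},{q,t},{r,t},{s,t},{t,v},{q,t,v},{r,s,t}} V3={{u},{v},{p,v},{q,v},{r,v},{t,v},{p,r,v},{q,t,v}} V4={{p},{r},{s},{p,r},{p,v},{q,s},{r,s},{r,t},{r,v},{s,t},{p,r,v},{r,s,t}}
  V12={{q,t},{q,t,v}} V13={{p,v},{q,v},{p,r,v},{q,t,v}} V14={{p},{p,r},{p,v},{q,s},{p,r,v}} V23={{t,v},{q,t,v}} V24={{r,t},{s,t},{r,s,t}} V34={{p,v},{r,v},{p,r,v}}
  V123={{q,t,v}} V134={{p,v},{p,r,v}}
C dims 4,6,2; δ0: rk_F3 3; δ1: rk_F3 2
degree 0: 4−3−0 = 1 → Ȟ^0 ≅ Z/3
degree 1: 6−2−3 = 1 → Ȟ^1 ≅ Z/3
degree 2: 2−0−2 = 0 → Ȟ^2 ≅ 0
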